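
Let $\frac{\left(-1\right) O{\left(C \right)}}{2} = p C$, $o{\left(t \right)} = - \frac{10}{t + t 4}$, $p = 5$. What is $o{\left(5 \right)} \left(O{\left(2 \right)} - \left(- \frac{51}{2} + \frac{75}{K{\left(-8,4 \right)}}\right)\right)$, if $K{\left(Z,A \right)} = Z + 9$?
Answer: $\frac{139}{5} \approx 27.8$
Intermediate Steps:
$K{\left(Z,A \right)} = 9 + Z$
$o{\left(t \right)} = - \frac{2}{t}$ ($o{\left(t \right)} = - \frac{10}{t + 4 t} = - \frac{10}{5 t} = - 10 \frac{1}{5 t} = - \frac{2}{t}$)
$O{\left(C \right)} = - 10 C$ ($O{\left(C \right)} = - 2 \cdot 5 C = - 10 C$)
$o{\left(5 \right)} \left(O{\left(2 \right)} - \left(- \frac{51}{2} + \frac{75}{K{\left(-8,4 \right)}}\right)\right) = - \frac{2}{5} \left(\left(-10\right) 2 - \left(- \frac{51}{2} + \frac{75}{9 - 8}\right)\right) = \left(-2\right) \frac{1}{5} \left(-20 - \left(- \frac{51}{2} + \frac{75}{1}\right)\right) = - \frac{2 \left(-20 + \left(\frac{51}{2} - 75\right)\right)}{5} = - \frac{2 \left(-20 - \frac{99}{2}\right)}{5} = \left(- \frac{2}{5}\right) \left(- \frac{139}{2}\right) = \frac{139}{5}$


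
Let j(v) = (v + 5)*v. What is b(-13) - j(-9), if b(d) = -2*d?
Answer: -10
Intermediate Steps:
j(v) = v*(5 + v) (j(v) = (5 + v)*v = v*(5 + v))
b(-13) - j(-9) = -2*(-13) - (-9)*(5 - 9) = 26 - (-9)*(-4) = 26 - 1*36 = 26 - 36 = -10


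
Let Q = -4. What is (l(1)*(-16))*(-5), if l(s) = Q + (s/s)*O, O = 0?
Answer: -320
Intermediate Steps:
l(s) = -4 (l(s) = -4 + (s/s)*0 = -4 + 1*0 = -4 + 0 = -4)
(l(1)*(-16))*(-5) = -4*(-16)*(-5) = 64*(-5) = -320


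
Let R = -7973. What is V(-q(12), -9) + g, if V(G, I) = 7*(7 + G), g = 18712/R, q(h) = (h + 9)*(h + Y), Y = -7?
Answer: -5488190/7973 ≈ -688.35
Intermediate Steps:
q(h) = (-7 + h)*(9 + h) (q(h) = (h + 9)*(h - 7) = (9 + h)*(-7 + h) = (-7 + h)*(9 + h))
g = -18712/7973 (g = 18712/(-7973) = 18712*(-1/7973) = -18712/7973 ≈ -2.3469)
V(G, I) = 49 + 7*G
V(-q(12), -9) + g = (49 + 7*(-(-63 + 12**2 + 2*12))) - 18712/7973 = (49 + 7*(-(-63 + 144 + 24))) - 18712/7973 = (49 + 7*(-1*105)) - 18712/7973 = (49 + 7*(-105)) - 18712/7973 = (49 - 735) - 18712/7973 = -686 - 18712/7973 = -5488190/7973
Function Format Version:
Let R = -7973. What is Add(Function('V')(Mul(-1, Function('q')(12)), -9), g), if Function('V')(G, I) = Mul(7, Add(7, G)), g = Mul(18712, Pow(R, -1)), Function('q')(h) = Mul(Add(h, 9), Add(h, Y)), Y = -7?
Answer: Rational(-5488190, 7973) ≈ -688.35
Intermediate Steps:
Function('q')(h) = Mul(Add(-7, h), Add(9, h)) (Function('q')(h) = Mul(Add(h, 9), Add(h, -7)) = Mul(Add(9, h), Add(-7, h)) = Mul(Add(-7, h), Add(9, h)))
g = Rational(-18712, 7973) (g = Mul(18712, Pow(-7973, -1)) = Mul(18712, Rational(-1, 7973)) = Rational(-18712, 7973) ≈ -2.3469)
Function('V')(G, I) = Add(49, Mul(7, G))
Add(Function('V')(Mul(-1, Function('q')(12)), -9), g) = Add(Add(49, Mul(7, Mul(-1, Add(-63, Pow(12, 2), Mul(2, 12))))), Rational(-18712, 7973)) = Add(Add(49, Mul(7, Mul(-1, Add(-63, 144, 24)))), Rational(-18712, 7973)) = Add(Add(49, Mul(7, Mul(-1, 105))), Rational(-18712, 7973)) = Add(Add(49, Mul(7, -105)), Rational(-18712, 7973)) = Add(Add(49, -735), Rational(-18712, 7973)) = Add(-686, Rational(-18712, 7973)) = Rational(-5488190, 7973)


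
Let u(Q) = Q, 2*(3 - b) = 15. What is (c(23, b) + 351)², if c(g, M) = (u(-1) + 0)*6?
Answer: 119025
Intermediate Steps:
b = -9/2 (b = 3 - ½*15 = 3 - 15/2 = -9/2 ≈ -4.5000)
c(g, M) = -6 (c(g, M) = (-1 + 0)*6 = -1*6 = -6)
(c(23, b) + 351)² = (-6 + 351)² = 345² = 119025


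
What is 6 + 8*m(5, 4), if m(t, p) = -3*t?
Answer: -114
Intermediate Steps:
6 + 8*m(5, 4) = 6 + 8*(-3*5) = 6 + 8*(-15) = 6 - 120 = -114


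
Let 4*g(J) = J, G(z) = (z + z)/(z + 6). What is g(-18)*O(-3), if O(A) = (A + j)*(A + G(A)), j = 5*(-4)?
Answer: -1035/2 ≈ -517.50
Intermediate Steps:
G(z) = 2*z/(6 + z) (G(z) = (2*z)/(6 + z) = 2*z/(6 + z))
j = -20
g(J) = J/4
O(A) = (-20 + A)*(A + 2*A/(6 + A)) (O(A) = (A - 20)*(A + 2*A/(6 + A)) = (-20 + A)*(A + 2*A/(6 + A)))
g(-18)*O(-3) = ((¼)*(-18))*(-3*(-160 + (-3)² - 12*(-3))/(6 - 3)) = -(-27)*(-160 + 9 + 36)/(2*3) = -(-27)*(-115)/(2*3) = -9/2*115 = -1035/2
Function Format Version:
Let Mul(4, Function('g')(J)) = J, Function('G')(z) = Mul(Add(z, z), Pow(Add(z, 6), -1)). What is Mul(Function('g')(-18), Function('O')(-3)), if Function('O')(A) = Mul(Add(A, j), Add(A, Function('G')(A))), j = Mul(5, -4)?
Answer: Rational(-1035, 2) ≈ -517.50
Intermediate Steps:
Function('G')(z) = Mul(2, z, Pow(Add(6, z), -1)) (Function('G')(z) = Mul(Mul(2, z), Pow(Add(6, z), -1)) = Mul(2, z, Pow(Add(6, z), -1)))
j = -20
Function('g')(J) = Mul(Rational(1, 4), J)
Function('O')(A) = Mul(Add(-20, A), Add(A, Mul(2, A, Pow(Add(6, A), -1)))) (Function('O')(A) = Mul(Add(A, -20), Add(A, Mul(2, A, Pow(Add(6, A), -1)))) = Mul(Add(-20, A), Add(A, Mul(2, A, Pow(Add(6, A), -1)))))
Mul(Function('g')(-18), Function('O')(-3)) = Mul(Mul(Rational(1, 4), -18), Mul(-3, Pow(Add(6, -3), -1), Add(-160, Pow(-3, 2), Mul(-12, -3)))) = Mul(Rational(-9, 2), Mul(-3, Pow(3, -1), Add(-160, 9, 36))) = Mul(Rational(-9, 2), Mul(-3, Rational(1, 3), -115)) = Mul(Rational(-9, 2), 115) = Rational(-1035, 2)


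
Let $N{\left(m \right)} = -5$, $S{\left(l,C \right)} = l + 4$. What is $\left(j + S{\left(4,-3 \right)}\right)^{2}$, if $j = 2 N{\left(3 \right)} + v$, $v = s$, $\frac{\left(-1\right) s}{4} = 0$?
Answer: $4$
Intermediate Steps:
$S{\left(l,C \right)} = 4 + l$
$s = 0$ ($s = \left(-4\right) 0 = 0$)
$v = 0$
$j = -10$ ($j = 2 \left(-5\right) + 0 = -10 + 0 = -10$)
$\left(j + S{\left(4,-3 \right)}\right)^{2} = \left(-10 + \left(4 + 4\right)\right)^{2} = \left(-10 + 8\right)^{2} = \left(-2\right)^{2} = 4$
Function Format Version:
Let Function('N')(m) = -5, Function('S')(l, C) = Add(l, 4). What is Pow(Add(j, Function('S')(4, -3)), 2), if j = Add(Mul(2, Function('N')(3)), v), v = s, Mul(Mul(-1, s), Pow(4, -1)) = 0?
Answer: 4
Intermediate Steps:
Function('S')(l, C) = Add(4, l)
s = 0 (s = Mul(-4, 0) = 0)
v = 0
j = -10 (j = Add(Mul(2, -5), 0) = Add(-10, 0) = -10)
Pow(Add(j, Function('S')(4, -3)), 2) = Pow(Add(-10, Add(4, 4)), 2) = Pow(Add(-10, 8), 2) = Pow(-2, 2) = 4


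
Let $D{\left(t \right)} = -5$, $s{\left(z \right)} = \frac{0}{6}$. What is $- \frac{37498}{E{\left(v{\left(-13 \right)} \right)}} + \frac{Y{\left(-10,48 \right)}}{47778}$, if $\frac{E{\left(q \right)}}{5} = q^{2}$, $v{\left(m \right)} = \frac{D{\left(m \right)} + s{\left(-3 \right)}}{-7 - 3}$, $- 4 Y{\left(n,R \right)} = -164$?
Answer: $- \frac{7166317571}{238890} \approx -29998.0$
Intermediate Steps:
$Y{\left(n,R \right)} = 41$ ($Y{\left(n,R \right)} = \left(- \frac{1}{4}\right) \left(-164\right) = 41$)
$s{\left(z \right)} = 0$ ($s{\left(z \right)} = 0 \cdot \frac{1}{6} = 0$)
$v{\left(m \right)} = \frac{1}{2}$ ($v{\left(m \right)} = \frac{-5 + 0}{-7 - 3} = - \frac{5}{-10} = \left(-5\right) \left(- \frac{1}{10}\right) = \frac{1}{2}$)
$E{\left(q \right)} = 5 q^{2}$
$- \frac{37498}{E{\left(v{\left(-13 \right)} \right)}} + \frac{Y{\left(-10,48 \right)}}{47778} = - \frac{37498}{5 \left(\frac{1}{2}\right)^{2}} + \frac{41}{47778} = - \frac{37498}{5 \cdot \frac{1}{4}} + 41 \cdot \frac{1}{47778} = - \frac{37498}{\frac{5}{4}} + \frac{41}{47778} = \left(-37498\right) \frac{4}{5} + \frac{41}{47778} = - \frac{149992}{5} + \frac{41}{47778} = - \frac{7166317571}{238890}$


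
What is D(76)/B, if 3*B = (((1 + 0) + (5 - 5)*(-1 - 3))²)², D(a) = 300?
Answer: 900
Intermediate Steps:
B = ⅓ (B = (((1 + 0) + (5 - 5)*(-1 - 3))²)²/3 = ((1 + 0*(-4))²)²/3 = ((1 + 0)²)²/3 = (1²)²/3 = (⅓)*1² = (⅓)*1 = ⅓ ≈ 0.33333)
D(76)/B = 300/(⅓) = 300*3 = 900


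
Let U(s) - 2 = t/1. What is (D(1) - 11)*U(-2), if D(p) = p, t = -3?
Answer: 10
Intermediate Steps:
U(s) = -1 (U(s) = 2 - 3/1 = 2 - 3*1 = 2 - 3 = -1)
(D(1) - 11)*U(-2) = (1 - 11)*(-1) = -10*(-1) = 10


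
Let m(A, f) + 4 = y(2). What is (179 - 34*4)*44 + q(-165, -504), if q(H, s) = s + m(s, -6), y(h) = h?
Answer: 1386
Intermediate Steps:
m(A, f) = -2 (m(A, f) = -4 + 2 = -2)
q(H, s) = -2 + s (q(H, s) = s - 2 = -2 + s)
(179 - 34*4)*44 + q(-165, -504) = (179 - 34*4)*44 + (-2 - 504) = (179 - 136)*44 - 506 = 43*44 - 506 = 1892 - 506 = 1386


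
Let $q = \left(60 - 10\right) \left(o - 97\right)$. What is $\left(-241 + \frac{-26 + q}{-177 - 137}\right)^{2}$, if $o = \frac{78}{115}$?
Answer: $\frac{663519397489}{13039321} \approx 50886.0$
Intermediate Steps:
$o = \frac{78}{115}$ ($o = 78 \cdot \frac{1}{115} = \frac{78}{115} \approx 0.67826$)
$q = - \frac{110770}{23}$ ($q = \left(60 - 10\right) \left(\frac{78}{115} - 97\right) = 50 \left(- \frac{11077}{115}\right) = - \frac{110770}{23} \approx -4816.1$)
$\left(-241 + \frac{-26 + q}{-177 - 137}\right)^{2} = \left(-241 + \frac{-26 - \frac{110770}{23}}{-177 - 137}\right)^{2} = \left(-241 - \frac{111368}{23 \left(-314\right)}\right)^{2} = \left(-241 - - \frac{55684}{3611}\right)^{2} = \left(-241 + \frac{55684}{3611}\right)^{2} = \left(- \frac{814567}{3611}\right)^{2} = \frac{663519397489}{13039321}$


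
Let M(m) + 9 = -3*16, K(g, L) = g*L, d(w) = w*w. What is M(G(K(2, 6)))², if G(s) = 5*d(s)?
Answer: 3249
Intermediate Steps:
d(w) = w²
K(g, L) = L*g
G(s) = 5*s²
M(m) = -57 (M(m) = -9 - 3*16 = -9 - 48 = -57)
M(G(K(2, 6)))² = (-57)² = 3249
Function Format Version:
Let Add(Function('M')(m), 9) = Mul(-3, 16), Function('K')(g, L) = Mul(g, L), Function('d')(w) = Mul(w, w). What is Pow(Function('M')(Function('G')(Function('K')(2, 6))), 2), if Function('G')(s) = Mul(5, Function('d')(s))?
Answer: 3249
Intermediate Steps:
Function('d')(w) = Pow(w, 2)
Function('K')(g, L) = Mul(L, g)
Function('G')(s) = Mul(5, Pow(s, 2))
Function('M')(m) = -57 (Function('M')(m) = Add(-9, Mul(-3, 16)) = Add(-9, -48) = -57)
Pow(Function('M')(Function('G')(Function('K')(2, 6))), 2) = Pow(-57, 2) = 3249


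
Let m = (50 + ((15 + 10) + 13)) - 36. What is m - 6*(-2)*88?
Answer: 1108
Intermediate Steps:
m = 52 (m = (50 + (25 + 13)) - 36 = (50 + 38) - 36 = 88 - 36 = 52)
m - 6*(-2)*88 = 52 - 6*(-2)*88 = 52 + 12*88 = 52 + 1056 = 1108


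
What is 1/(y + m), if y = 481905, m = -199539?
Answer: 1/282366 ≈ 3.5415e-6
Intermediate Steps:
1/(y + m) = 1/(481905 - 199539) = 1/282366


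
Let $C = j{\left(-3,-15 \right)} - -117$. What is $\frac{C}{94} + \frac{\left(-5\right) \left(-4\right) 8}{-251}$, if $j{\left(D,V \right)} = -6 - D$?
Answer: $\frac{6787}{11797} \approx 0.57532$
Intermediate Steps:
$C = 114$ ($C = \left(-6 - -3\right) - -117 = \left(-6 + 3\right) + 117 = -3 + 117 = 114$)
$\frac{C}{94} + \frac{\left(-5\right) \left(-4\right) 8}{-251} = \frac{114}{94} + \frac{\left(-5\right) \left(-4\right) 8}{-251} = 114 \cdot \frac{1}{94} + 20 \cdot 8 \left(- \frac{1}{251}\right) = \frac{57}{47} + 160 \left(- \frac{1}{251}\right) = \frac{57}{47} - \frac{160}{251} = \frac{6787}{11797}$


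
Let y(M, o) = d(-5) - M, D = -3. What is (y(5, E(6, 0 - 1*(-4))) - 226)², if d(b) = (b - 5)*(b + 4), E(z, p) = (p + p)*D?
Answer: 48841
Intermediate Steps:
E(z, p) = -6*p (E(z, p) = (p + p)*(-3) = (2*p)*(-3) = -6*p)
d(b) = (-5 + b)*(4 + b)
y(M, o) = 10 - M (y(M, o) = (-20 + (-5)² - 1*(-5)) - M = (-20 + 25 + 5) - M = 10 - M)
(y(5, E(6, 0 - 1*(-4))) - 226)² = ((10 - 1*5) - 226)² = ((10 - 5) - 226)² = (5 - 226)² = (-221)² = 48841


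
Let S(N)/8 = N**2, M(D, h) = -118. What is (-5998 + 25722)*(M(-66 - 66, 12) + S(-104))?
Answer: 1704350840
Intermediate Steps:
S(N) = 8*N**2
(-5998 + 25722)*(M(-66 - 66, 12) + S(-104)) = (-5998 + 25722)*(-118 + 8*(-104)**2) = 19724*(-118 + 8*10816) = 19724*(-118 + 86528) = 19724*86410 = 1704350840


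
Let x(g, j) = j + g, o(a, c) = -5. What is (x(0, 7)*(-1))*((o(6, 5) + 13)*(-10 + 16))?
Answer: -336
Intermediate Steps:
x(g, j) = g + j
(x(0, 7)*(-1))*((o(6, 5) + 13)*(-10 + 16)) = ((0 + 7)*(-1))*((-5 + 13)*(-10 + 16)) = (7*(-1))*(8*6) = -7*48 = -336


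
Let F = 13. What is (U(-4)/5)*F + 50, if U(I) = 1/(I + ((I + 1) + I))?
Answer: 2737/55 ≈ 49.764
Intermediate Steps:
U(I) = 1/(1 + 3*I) (U(I) = 1/(I + ((1 + I) + I)) = 1/(I + (1 + 2*I)) = 1/(1 + 3*I))
(U(-4)/5)*F + 50 = (1/((1 + 3*(-4))*5))*13 + 50 = ((1/5)/(1 - 12))*13 + 50 = ((1/5)/(-11))*13 + 50 = -1/11*1/5*13 + 50 = -1/55*13 + 50 = -13/55 + 50 = 2737/55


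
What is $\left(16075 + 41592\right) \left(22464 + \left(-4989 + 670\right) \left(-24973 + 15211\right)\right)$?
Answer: $2432655983514$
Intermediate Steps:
$\left(16075 + 41592\right) \left(22464 + \left(-4989 + 670\right) \left(-24973 + 15211\right)\right) = 57667 \left(22464 - -42162078\right) = 57667 \left(22464 + 42162078\right) = 57667 \cdot 42184542 = 2432655983514$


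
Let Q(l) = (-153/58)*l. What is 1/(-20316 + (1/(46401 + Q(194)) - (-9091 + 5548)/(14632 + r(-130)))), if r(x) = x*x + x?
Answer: -20894702388/424494415768337 ≈ -4.9223e-5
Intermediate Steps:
r(x) = x + x² (r(x) = x² + x = x + x²)
Q(l) = -153*l/58 (Q(l) = (-153*1/58)*l = -153*l/58)
1/(-20316 + (1/(46401 + Q(194)) - (-9091 + 5548)/(14632 + r(-130)))) = 1/(-20316 + (1/(46401 - 153/58*194) - (-9091 + 5548)/(14632 - 130*(1 - 130)))) = 1/(-20316 + (1/(46401 - 14841/29) - (-3543)/(14632 - 130*(-129)))) = 1/(-20316 + (1/(1330788/29) - (-3543)/(14632 + 16770))) = 1/(-20316 + (29/1330788 - (-3543)/31402)) = 1/(-20316 + (29/1330788 - 1*(-3543/31402))) = 1/(-20316 + (29/1330788 + 3543/31402)) = 1/(-20316 + 2357946271/20894702388) = 1/(-424494415768337/20894702388) = -20894702388/424494415768337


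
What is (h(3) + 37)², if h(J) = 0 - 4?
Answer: 1089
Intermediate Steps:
h(J) = -4
(h(3) + 37)² = (-4 + 37)² = 33² = 1089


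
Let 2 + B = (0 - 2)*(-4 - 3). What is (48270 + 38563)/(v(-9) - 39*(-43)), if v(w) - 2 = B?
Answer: 86833/1691 ≈ 51.350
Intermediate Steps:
B = 12 (B = -2 + (0 - 2)*(-4 - 3) = -2 - 2*(-7) = -2 + 14 = 12)
v(w) = 14 (v(w) = 2 + 12 = 14)
(48270 + 38563)/(v(-9) - 39*(-43)) = (48270 + 38563)/(14 - 39*(-43)) = 86833/(14 + 1677) = 86833/1691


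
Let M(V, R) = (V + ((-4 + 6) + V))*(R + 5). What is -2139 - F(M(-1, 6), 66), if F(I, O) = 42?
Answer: -2181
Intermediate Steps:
M(V, R) = (2 + 2*V)*(5 + R) (M(V, R) = (V + (2 + V))*(5 + R) = (2 + 2*V)*(5 + R))
-2139 - F(M(-1, 6), 66) = -2139 - 1*42 = -2139 - 42 = -2181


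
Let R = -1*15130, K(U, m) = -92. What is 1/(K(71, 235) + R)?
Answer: -1/15222 ≈ -6.5694e-5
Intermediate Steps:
R = -15130
1/(K(71, 235) + R) = 1/(-92 - 15130) = 1/(-15222) = -1/15222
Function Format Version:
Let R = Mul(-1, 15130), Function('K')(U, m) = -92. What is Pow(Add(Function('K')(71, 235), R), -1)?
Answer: Rational(-1, 15222) ≈ -6.5694e-5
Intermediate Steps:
R = -15130
Pow(Add(Function('K')(71, 235), R), -1) = Pow(Add(-92, -15130), -1) = Pow(-15222, -1) = Rational(-1, 15222)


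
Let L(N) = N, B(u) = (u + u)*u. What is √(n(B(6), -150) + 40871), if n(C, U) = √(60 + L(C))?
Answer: √(40871 + 2*√33) ≈ 202.19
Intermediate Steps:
B(u) = 2*u² (B(u) = (2*u)*u = 2*u²)
n(C, U) = √(60 + C)
√(n(B(6), -150) + 40871) = √(√(60 + 2*6²) + 40871) = √(√(60 + 2*36) + 40871) = √(√(60 + 72) + 40871) = √(√132 + 40871) = √(2*√33 + 40871) = √(40871 + 2*√33)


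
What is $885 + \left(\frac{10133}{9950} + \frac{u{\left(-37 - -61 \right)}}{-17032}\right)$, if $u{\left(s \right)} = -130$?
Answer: $\frac{37538353189}{42367100} \approx 886.03$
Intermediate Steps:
$885 + \left(\frac{10133}{9950} + \frac{u{\left(-37 - -61 \right)}}{-17032}\right) = 885 + \left(\frac{10133}{9950} - \frac{130}{-17032}\right) = 885 + \left(10133 \cdot \frac{1}{9950} - - \frac{65}{8516}\right) = 885 + \left(\frac{10133}{9950} + \frac{65}{8516}\right) = 885 + \frac{43469689}{42367100} = \frac{37538353189}{42367100}$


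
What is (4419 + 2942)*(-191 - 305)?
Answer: -3651056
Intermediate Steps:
(4419 + 2942)*(-191 - 305) = 7361*(-496) = -3651056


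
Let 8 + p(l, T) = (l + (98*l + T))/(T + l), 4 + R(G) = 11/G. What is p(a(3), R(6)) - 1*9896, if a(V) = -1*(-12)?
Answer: -577221/59 ≈ -9783.4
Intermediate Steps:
R(G) = -4 + 11/G
a(V) = 12
p(l, T) = -8 + (T + 99*l)/(T + l) (p(l, T) = -8 + (l + (98*l + T))/(T + l) = -8 + (l + (T + 98*l))/(T + l) = -8 + (T + 99*l)/(T + l))
p(a(3), R(6)) - 1*9896 = 7*(-(-4 + 11/6) + 13*12)/((-4 + 11/6) + 12) - 1*9896 = 7*(-(-4 + 11*(⅙)) + 156)/((-4 + 11*(⅙)) + 12) - 9896 = 7*(-(-4 + 11/6) + 156)/((-4 + 11/6) + 12) - 9896 = 7*(-1*(-13/6) + 156)/(-13/6 + 12) - 9896 = 7*(13/6 + 156)/(59/6) - 9896 = 7*(6/59)*(949/6) - 9896 = 6643/59 - 9896 = -577221/59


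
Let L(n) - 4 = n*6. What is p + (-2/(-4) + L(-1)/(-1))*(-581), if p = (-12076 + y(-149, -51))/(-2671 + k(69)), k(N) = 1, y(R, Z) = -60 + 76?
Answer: -257741/178 ≈ -1448.0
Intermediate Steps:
L(n) = 4 + 6*n (L(n) = 4 + n*6 = 4 + 6*n)
y(R, Z) = 16
p = 402/89 (p = (-12076 + 16)/(-2671 + 1) = -12060/(-2670) = -12060*(-1/2670) = 402/89 ≈ 4.5169)
p + (-2/(-4) + L(-1)/(-1))*(-581) = 402/89 + (-2/(-4) + (4 + 6*(-1))/(-1))*(-581) = 402/89 + (-2*(-¼) + (4 - 6)*(-1))*(-581) = 402/89 + (½ - 2*(-1))*(-581) = 402/89 + (½ + 2)*(-581) = 402/89 + (5/2)*(-581) = 402/89 - 2905/2 = -257741/178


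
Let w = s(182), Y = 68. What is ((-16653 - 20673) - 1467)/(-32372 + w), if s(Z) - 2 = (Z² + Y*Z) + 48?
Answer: -38793/13178 ≈ -2.9438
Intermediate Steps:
s(Z) = 50 + Z² + 68*Z (s(Z) = 2 + ((Z² + 68*Z) + 48) = 2 + (48 + Z² + 68*Z) = 50 + Z² + 68*Z)
w = 45550 (w = 50 + 182² + 68*182 = 50 + 33124 + 12376 = 45550)
((-16653 - 20673) - 1467)/(-32372 + w) = ((-16653 - 20673) - 1467)/(-32372 + 45550) = (-37326 - 1467)/13178 = -38793*1/13178 = -38793/13178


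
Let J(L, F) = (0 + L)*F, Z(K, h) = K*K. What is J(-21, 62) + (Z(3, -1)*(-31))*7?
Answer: -3255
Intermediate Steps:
Z(K, h) = K**2
J(L, F) = F*L (J(L, F) = L*F = F*L)
J(-21, 62) + (Z(3, -1)*(-31))*7 = 62*(-21) + (3**2*(-31))*7 = -1302 + (9*(-31))*7 = -1302 - 279*7 = -1302 - 1953 = -3255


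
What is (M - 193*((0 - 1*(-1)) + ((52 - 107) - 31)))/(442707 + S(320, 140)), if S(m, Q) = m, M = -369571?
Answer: -353166/443027 ≈ -0.79717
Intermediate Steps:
(M - 193*((0 - 1*(-1)) + ((52 - 107) - 31)))/(442707 + S(320, 140)) = (-369571 - 193*((0 - 1*(-1)) + ((52 - 107) - 31)))/(442707 + 320) = (-369571 - 193*((0 + 1) + (-55 - 31)))/443027 = (-369571 - 193*(1 - 86))*(1/443027) = (-369571 - 193*(-85))*(1/443027) = (-369571 + 16405)*(1/443027) = -353166*1/443027 = -353166/443027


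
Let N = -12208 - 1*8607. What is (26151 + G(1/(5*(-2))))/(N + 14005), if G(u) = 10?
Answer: -26161/6810 ≈ -3.8416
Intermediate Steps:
N = -20815 (N = -12208 - 8607 = -20815)
(26151 + G(1/(5*(-2))))/(N + 14005) = (26151 + 10)/(-20815 + 14005) = 26161/(-6810) = 26161*(-1/6810) = -26161/6810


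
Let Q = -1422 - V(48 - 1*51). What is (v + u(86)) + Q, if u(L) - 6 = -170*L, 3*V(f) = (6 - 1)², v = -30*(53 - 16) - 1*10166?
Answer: -81961/3 ≈ -27320.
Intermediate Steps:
v = -11276 (v = -30*37 - 10166 = -1110 - 10166 = -11276)
V(f) = 25/3 (V(f) = (6 - 1)²/3 = (⅓)*5² = (⅓)*25 = 25/3)
Q = -4291/3 (Q = -1422 - 1*25/3 = -1422 - 25/3 = -4291/3 ≈ -1430.3)
u(L) = 6 - 170*L
(v + u(86)) + Q = (-11276 + (6 - 170*86)) - 4291/3 = (-11276 + (6 - 14620)) - 4291/3 = (-11276 - 14614) - 4291/3 = -25890 - 4291/3 = -81961/3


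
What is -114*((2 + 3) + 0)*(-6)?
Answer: 3420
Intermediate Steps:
-114*((2 + 3) + 0)*(-6) = -114*(5 + 0)*(-6) = -570*(-6) = -114*(-30) = 3420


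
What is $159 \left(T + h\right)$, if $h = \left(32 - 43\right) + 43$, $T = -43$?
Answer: $-1749$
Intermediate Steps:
$h = 32$ ($h = -11 + 43 = 32$)
$159 \left(T + h\right) = 159 \left(-43 + 32\right) = 159 \left(-11\right) = -1749$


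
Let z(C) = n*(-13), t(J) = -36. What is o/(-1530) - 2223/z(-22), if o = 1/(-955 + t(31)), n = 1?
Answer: 259275331/1516230 ≈ 171.00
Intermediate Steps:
z(C) = -13 (z(C) = 1*(-13) = -13)
o = -1/991 (o = 1/(-955 - 36) = 1/(-991) = -1/991 ≈ -0.0010091)
o/(-1530) - 2223/z(-22) = -1/991/(-1530) - 2223/(-13) = -1/991*(-1/1530) - 2223*(-1/13) = 1/1516230 + 171 = 259275331/1516230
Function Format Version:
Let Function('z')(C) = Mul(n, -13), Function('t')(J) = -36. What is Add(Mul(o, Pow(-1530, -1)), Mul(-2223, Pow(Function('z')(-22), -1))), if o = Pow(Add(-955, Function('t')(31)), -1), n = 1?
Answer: Rational(259275331, 1516230) ≈ 171.00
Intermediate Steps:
Function('z')(C) = -13 (Function('z')(C) = Mul(1, -13) = -13)
o = Rational(-1, 991) (o = Pow(Add(-955, -36), -1) = Pow(-991, -1) = Rational(-1, 991) ≈ -0.0010091)
Add(Mul(o, Pow(-1530, -1)), Mul(-2223, Pow(Function('z')(-22), -1))) = Add(Mul(Rational(-1, 991), Pow(-1530, -1)), Mul(-2223, Pow(-13, -1))) = Add(Mul(Rational(-1, 991), Rational(-1, 1530)), Mul(-2223, Rational(-1, 13))) = Add(Rational(1, 1516230), 171) = Rational(259275331, 1516230)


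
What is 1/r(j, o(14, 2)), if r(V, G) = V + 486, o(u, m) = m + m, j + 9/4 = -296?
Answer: 4/751 ≈ 0.0053262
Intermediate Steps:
j = -1193/4 (j = -9/4 - 296 = -1193/4 ≈ -298.25)
o(u, m) = 2*m
r(V, G) = 486 + V
1/r(j, o(14, 2)) = 1/(486 - 1193/4) = 1/(751/4) = 4/751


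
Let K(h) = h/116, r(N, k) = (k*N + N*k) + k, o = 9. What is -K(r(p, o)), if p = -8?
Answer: 135/116 ≈ 1.1638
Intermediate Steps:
r(N, k) = k + 2*N*k (r(N, k) = (N*k + N*k) + k = 2*N*k + k = k + 2*N*k)
K(h) = h/116 (K(h) = h*(1/116) = h/116)
-K(r(p, o)) = -9*(1 + 2*(-8))/116 = -9*(1 - 16)/116 = -9*(-15)/116 = -(-135)/116 = -1*(-135/116) = 135/116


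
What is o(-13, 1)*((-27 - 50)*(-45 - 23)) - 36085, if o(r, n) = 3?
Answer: -20377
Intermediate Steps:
o(-13, 1)*((-27 - 50)*(-45 - 23)) - 36085 = 3*((-27 - 50)*(-45 - 23)) - 36085 = 3*(-77*(-68)) - 36085 = 3*5236 - 36085 = 15708 - 36085 = -20377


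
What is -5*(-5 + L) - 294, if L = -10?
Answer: -219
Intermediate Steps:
-5*(-5 + L) - 294 = -5*(-5 - 10) - 294 = -5*(-15) - 294 = 75 - 294 = -219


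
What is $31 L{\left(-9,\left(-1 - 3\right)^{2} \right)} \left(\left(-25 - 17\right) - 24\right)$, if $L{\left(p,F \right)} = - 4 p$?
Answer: $-73656$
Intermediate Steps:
$31 L{\left(-9,\left(-1 - 3\right)^{2} \right)} \left(\left(-25 - 17\right) - 24\right) = 31 \left(\left(-4\right) \left(-9\right)\right) \left(\left(-25 - 17\right) - 24\right) = 31 \cdot 36 \left(-42 - 24\right) = 1116 \left(-66\right) = -73656$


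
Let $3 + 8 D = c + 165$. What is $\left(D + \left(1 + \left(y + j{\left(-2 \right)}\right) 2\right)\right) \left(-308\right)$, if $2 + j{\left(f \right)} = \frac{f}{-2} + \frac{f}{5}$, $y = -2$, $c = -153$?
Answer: $\frac{14399}{10} \approx 1439.9$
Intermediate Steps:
$j{\left(f \right)} = -2 - \frac{3 f}{10}$ ($j{\left(f \right)} = -2 + \left(\frac{f}{-2} + \frac{f}{5}\right) = -2 + \left(f \left(- \frac{1}{2}\right) + f \frac{1}{5}\right) = -2 + \left(- \frac{f}{2} + \frac{f}{5}\right) = -2 - \frac{3 f}{10}$)
$D = \frac{9}{8}$ ($D = - \frac{3}{8} + \frac{-153 + 165}{8} = - \frac{3}{8} + \frac{1}{8} \cdot 12 = - \frac{3}{8} + \frac{3}{2} = \frac{9}{8} \approx 1.125$)
$\left(D + \left(1 + \left(y + j{\left(-2 \right)}\right) 2\right)\right) \left(-308\right) = \left(\frac{9}{8} + \left(1 + \left(-2 - \frac{7}{5}\right) 2\right)\right) \left(-308\right) = \left(\frac{9}{8} + \left(1 - \frac{34}{5}\right)\right) \left(-308\right) = \left(\frac{9}{8} - \frac{29}{5}\right) \left(-308\right) = \left(- \frac{187}{40}\right) \left(-308\right) = \frac{14399}{10}$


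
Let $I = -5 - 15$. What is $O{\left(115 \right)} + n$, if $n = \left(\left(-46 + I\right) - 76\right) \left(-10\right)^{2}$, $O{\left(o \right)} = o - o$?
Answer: $-14200$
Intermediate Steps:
$I = -20$
$O{\left(o \right)} = 0$
$n = -14200$ ($n = \left(\left(-46 - 20\right) - 76\right) \left(-10\right)^{2} = \left(-66 - 76\right) 100 = \left(-142\right) 100 = -14200$)
$O{\left(115 \right)} + n = 0 - 14200 = -14200$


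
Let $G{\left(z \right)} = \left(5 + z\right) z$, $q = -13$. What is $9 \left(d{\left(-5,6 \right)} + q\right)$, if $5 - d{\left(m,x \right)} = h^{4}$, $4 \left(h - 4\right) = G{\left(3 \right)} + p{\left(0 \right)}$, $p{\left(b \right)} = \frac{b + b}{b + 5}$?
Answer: $-90072$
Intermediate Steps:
$G{\left(z \right)} = z \left(5 + z\right)$
$p{\left(b \right)} = \frac{2 b}{5 + b}$
$h = 10$ ($h = 4 + \frac{3 \left(5 + 3\right) + 2 \cdot 0 \frac{1}{5 + 0}}{4} = 4 + \frac{3 \cdot 8 + 2 \cdot 0 \cdot \frac{1}{5}}{4} = 4 + \frac{24 + 2 \cdot 0 \cdot \frac{1}{5}}{4} = 4 + \frac{24 + 0}{4} = 4 + \frac{1}{4} \cdot 24 = 4 + 6 = 10$)
$d{\left(m,x \right)} = -9995$ ($d{\left(m,x \right)} = 5 - 10^{4} = 5 - 10000 = -9995$)
$9 \left(d{\left(-5,6 \right)} + q\right) = 9 \left(-9995 - 13\right) = 9 \left(-10008\right) = -90072$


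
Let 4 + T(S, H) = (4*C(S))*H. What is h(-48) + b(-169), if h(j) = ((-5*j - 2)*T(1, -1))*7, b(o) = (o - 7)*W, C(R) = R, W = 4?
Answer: -14032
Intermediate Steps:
b(o) = -28 + 4*o (b(o) = (o - 7)*4 = (-7 + o)*4 = -28 + 4*o)
T(S, H) = -4 + 4*H*S (T(S, H) = -4 + (4*S)*H = -4 + 4*H*S)
h(j) = 112 + 280*j (h(j) = ((-5*j - 2)*(-4 + 4*(-1)*1))*7 = ((-2 - 5*j)*(-4 - 4))*7 = ((-2 - 5*j)*(-8))*7 = (16 + 40*j)*7 = 112 + 280*j)
h(-48) + b(-169) = (112 + 280*(-48)) + (-28 + 4*(-169)) = (112 - 13440) + (-28 - 676) = -13328 - 704 = -14032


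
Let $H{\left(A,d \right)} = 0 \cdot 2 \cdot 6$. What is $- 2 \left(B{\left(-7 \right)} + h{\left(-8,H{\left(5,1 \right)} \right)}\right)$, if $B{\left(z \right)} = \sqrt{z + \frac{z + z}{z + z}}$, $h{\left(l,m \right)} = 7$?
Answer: $-14 - 2 i \sqrt{6} \approx -14.0 - 4.899 i$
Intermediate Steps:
$H{\left(A,d \right)} = 0$ ($H{\left(A,d \right)} = 0 \cdot 6 = 0$)
$B{\left(z \right)} = \sqrt{1 + z}$ ($B{\left(z \right)} = \sqrt{z + \frac{2 z}{2 z}} = \sqrt{z + 2 z \frac{1}{2 z}} = \sqrt{z + 1} = \sqrt{1 + z}$)
$- 2 \left(B{\left(-7 \right)} + h{\left(-8,H{\left(5,1 \right)} \right)}\right) = - 2 \left(\sqrt{1 - 7} + 7\right) = - 2 \left(\sqrt{-6} + 7\right) = - 2 \left(i \sqrt{6} + 7\right) = - 2 \left(7 + i \sqrt{6}\right) = -14 - 2 i \sqrt{6}$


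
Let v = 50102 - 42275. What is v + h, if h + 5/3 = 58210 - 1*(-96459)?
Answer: 487483/3 ≈ 1.6249e+5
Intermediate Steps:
h = 464002/3 (h = -5/3 + (58210 - 1*(-96459)) = -5/3 + (58210 + 96459) = -5/3 + 154669 = 464002/3 ≈ 1.5467e+5)
v = 7827
v + h = 7827 + 464002/3 = 487483/3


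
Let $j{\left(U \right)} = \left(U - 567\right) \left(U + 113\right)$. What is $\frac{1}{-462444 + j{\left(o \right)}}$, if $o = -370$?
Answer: $- \frac{1}{221635} \approx -4.5119 \cdot 10^{-6}$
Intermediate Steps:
$j{\left(U \right)} = \left(-567 + U\right) \left(113 + U\right)$
$\frac{1}{-462444 + j{\left(o \right)}} = \frac{1}{-462444 - \left(-103909 - 136900\right)} = \frac{1}{-462444 + \left(-64071 + 136900 + 167980\right)} = \frac{1}{-462444 + 240809} = \frac{1}{-221635} = - \frac{1}{221635}$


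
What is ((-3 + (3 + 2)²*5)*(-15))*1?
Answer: -1830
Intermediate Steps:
((-3 + (3 + 2)²*5)*(-15))*1 = ((-3 + 5²*5)*(-15))*1 = ((-3 + 25*5)*(-15))*1 = ((-3 + 125)*(-15))*1 = (122*(-15))*1 = -1830*1 = -1830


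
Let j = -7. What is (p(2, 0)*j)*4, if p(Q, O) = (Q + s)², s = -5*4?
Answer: -9072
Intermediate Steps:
s = -20
p(Q, O) = (-20 + Q)² (p(Q, O) = (Q - 20)² = (-20 + Q)²)
(p(2, 0)*j)*4 = ((-20 + 2)²*(-7))*4 = ((-18)²*(-7))*4 = (324*(-7))*4 = -2268*4 = -9072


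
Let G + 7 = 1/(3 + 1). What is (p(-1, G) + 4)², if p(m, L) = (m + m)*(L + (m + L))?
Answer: 1089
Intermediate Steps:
G = -27/4 (G = -7 + 1/(3 + 1) = -7 + 1/4 = -7 + ¼ = -27/4 ≈ -6.7500)
p(m, L) = 2*m*(m + 2*L) (p(m, L) = (2*m)*(L + (L + m)) = (2*m)*(m + 2*L) = 2*m*(m + 2*L))
(p(-1, G) + 4)² = (2*(-1)*(-1 + 2*(-27/4)) + 4)² = (2*(-1)*(-1 - 27/2) + 4)² = (2*(-1)*(-29/2) + 4)² = (29 + 4)² = 33² = 1089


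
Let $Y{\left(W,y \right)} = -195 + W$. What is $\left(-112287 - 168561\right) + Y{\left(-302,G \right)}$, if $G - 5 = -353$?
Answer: $-281345$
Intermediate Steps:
$G = -348$ ($G = 5 - 353 = -348$)
$\left(-112287 - 168561\right) + Y{\left(-302,G \right)} = \left(-112287 - 168561\right) - 497 = -280848 - 497 = -281345$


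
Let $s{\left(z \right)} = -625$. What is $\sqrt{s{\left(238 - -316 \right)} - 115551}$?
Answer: $4 i \sqrt{7261} \approx 340.85 i$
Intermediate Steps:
$\sqrt{s{\left(238 - -316 \right)} - 115551} = \sqrt{-625 - 115551} = \sqrt{-116176} = 4 i \sqrt{7261}$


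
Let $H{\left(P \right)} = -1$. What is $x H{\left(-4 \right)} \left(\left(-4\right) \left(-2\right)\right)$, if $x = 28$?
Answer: $-224$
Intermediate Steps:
$x H{\left(-4 \right)} \left(\left(-4\right) \left(-2\right)\right) = 28 \left(-1\right) \left(\left(-4\right) \left(-2\right)\right) = \left(-28\right) 8 = -224$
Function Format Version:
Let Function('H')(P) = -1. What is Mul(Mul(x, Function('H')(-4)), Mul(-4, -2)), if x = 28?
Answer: -224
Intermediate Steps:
Mul(Mul(x, Function('H')(-4)), Mul(-4, -2)) = Mul(Mul(28, -1), Mul(-4, -2)) = Mul(-28, 8) = -224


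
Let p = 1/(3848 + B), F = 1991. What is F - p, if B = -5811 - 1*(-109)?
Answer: 3691315/1854 ≈ 1991.0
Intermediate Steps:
B = -5702 (B = -5811 + 109 = -5702)
p = -1/1854 (p = 1/(3848 - 5702) = 1/(-1854) = -1/1854 ≈ -0.00053937)
F - p = 1991 - 1*(-1/1854) = 1991 + 1/1854 = 3691315/1854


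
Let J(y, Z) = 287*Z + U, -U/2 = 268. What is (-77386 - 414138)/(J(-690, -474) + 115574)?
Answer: 122881/5250 ≈ 23.406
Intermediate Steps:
U = -536 (U = -2*268 = -536)
J(y, Z) = -536 + 287*Z (J(y, Z) = 287*Z - 536 = -536 + 287*Z)
(-77386 - 414138)/(J(-690, -474) + 115574) = (-77386 - 414138)/((-536 + 287*(-474)) + 115574) = -491524/((-536 - 136038) + 115574) = -491524/(-136574 + 115574) = -491524/(-21000) = -491524*(-1/21000) = 122881/5250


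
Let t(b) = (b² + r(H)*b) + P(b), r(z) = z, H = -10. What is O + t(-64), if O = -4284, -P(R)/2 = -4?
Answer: 460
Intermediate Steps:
P(R) = 8 (P(R) = -2*(-4) = 8)
t(b) = 8 + b² - 10*b (t(b) = (b² - 10*b) + 8 = 8 + b² - 10*b)
O + t(-64) = -4284 + (8 + (-64)² - 10*(-64)) = -4284 + (8 + 4096 + 640) = -4284 + 4744 = 460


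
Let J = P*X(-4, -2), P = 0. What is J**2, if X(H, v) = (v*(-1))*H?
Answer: 0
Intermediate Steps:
X(H, v) = -H*v (X(H, v) = (-v)*H = -H*v)
J = 0 (J = 0*(-1*(-4)*(-2)) = 0*(-8) = 0)
J**2 = 0**2 = 0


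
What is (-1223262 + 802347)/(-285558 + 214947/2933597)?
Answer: 411598327085/279237292393 ≈ 1.4740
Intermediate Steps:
(-1223262 + 802347)/(-285558 + 214947/2933597) = -420915/(-285558 + 214947*(1/2933597)) = -420915/(-285558 + 214947/2933597) = -420915/(-837711877179/2933597) = -420915*(-2933597/837711877179) = 411598327085/279237292393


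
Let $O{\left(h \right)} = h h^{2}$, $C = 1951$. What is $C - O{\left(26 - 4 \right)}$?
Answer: $-8697$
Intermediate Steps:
$O{\left(h \right)} = h^{3}$
$C - O{\left(26 - 4 \right)} = 1951 - \left(26 - 4\right)^{3} = 1951 - 22^{3} = 1951 - 10648 = -8697$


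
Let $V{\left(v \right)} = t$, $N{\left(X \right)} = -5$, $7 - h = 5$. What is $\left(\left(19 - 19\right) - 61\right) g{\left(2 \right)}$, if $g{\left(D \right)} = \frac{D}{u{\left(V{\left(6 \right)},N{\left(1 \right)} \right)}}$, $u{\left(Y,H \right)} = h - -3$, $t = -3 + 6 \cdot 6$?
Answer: $- \frac{122}{5} \approx -24.4$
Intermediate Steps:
$h = 2$ ($h = 7 - 5 = 2$)
$t = 33$ ($t = -3 + 36 = 33$)
$V{\left(v \right)} = 33$
$u{\left(Y,H \right)} = 5$ ($u{\left(Y,H \right)} = 2 - -3 = 2 + 3 = 5$)
$g{\left(D \right)} = \frac{D}{5}$
$\left(\left(19 - 19\right) - 61\right) g{\left(2 \right)} = \left(\left(19 - 19\right) - 61\right) \frac{1}{5} \cdot 2 = \left(\left(19 - 19\right) - 61\right) \frac{2}{5} = \left(0 - 61\right) \frac{2}{5} = \left(-61\right) \frac{2}{5} = - \frac{122}{5}$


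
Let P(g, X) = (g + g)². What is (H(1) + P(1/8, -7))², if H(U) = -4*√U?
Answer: 3969/256 ≈ 15.504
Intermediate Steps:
P(g, X) = 4*g² (P(g, X) = (2*g)² = 4*g²)
(H(1) + P(1/8, -7))² = (-4*√1 + 4*(1/8)²)² = (-4*1 + 4*(⅛)²)² = (-4 + 4*(1/64))² = (-4 + 1/16)² = (-63/16)² = 3969/256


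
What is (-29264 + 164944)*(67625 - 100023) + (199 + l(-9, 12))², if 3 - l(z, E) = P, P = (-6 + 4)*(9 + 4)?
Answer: -4395708656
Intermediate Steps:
P = -26 (P = -2*13 = -26)
l(z, E) = 29 (l(z, E) = 3 - 1*(-26) = 3 + 26 = 29)
(-29264 + 164944)*(67625 - 100023) + (199 + l(-9, 12))² = (-29264 + 164944)*(67625 - 100023) + (199 + 29)² = 135680*(-32398) + 228² = -4395760640 + 51984 = -4395708656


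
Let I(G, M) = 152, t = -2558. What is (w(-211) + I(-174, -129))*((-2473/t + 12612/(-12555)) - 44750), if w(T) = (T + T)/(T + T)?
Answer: -8144010596059/1189470 ≈ -6.8468e+6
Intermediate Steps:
w(T) = 1 (w(T) = (2*T)/((2*T)) = (2*T)*(1/(2*T)) = 1)
(w(-211) + I(-174, -129))*((-2473/t + 12612/(-12555)) - 44750) = (1 + 152)*((-2473/(-2558) + 12612/(-12555)) - 44750) = 153*((-2473*(-1/2558) + 12612*(-1/12555)) - 44750) = 153*((2473/2558 - 4204/4185) - 44750) = 153*(-404327/10705230 - 44750) = 153*(-479059446827/10705230) = -8144010596059/1189470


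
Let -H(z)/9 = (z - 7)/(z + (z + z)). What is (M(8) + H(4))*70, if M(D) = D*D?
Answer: 9275/2 ≈ 4637.5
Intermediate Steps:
M(D) = D²
H(z) = -3*(-7 + z)/z (H(z) = -9*(z - 7)/(z + (z + z)) = -9*(-7 + z)/(z + 2*z) = -9*(-7 + z)/(3*z) = -9*(-7 + z)*1/(3*z) = -3*(-7 + z)/z)
(M(8) + H(4))*70 = (8² + (-3 + 21/4))*70 = (64 + (-3 + 21*(¼)))*70 = (64 + (-3 + 21/4))*70 = (64 + 9/4)*70 = (265/4)*70 = 9275/2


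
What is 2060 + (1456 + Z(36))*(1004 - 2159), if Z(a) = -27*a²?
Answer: 38736140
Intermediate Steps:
2060 + (1456 + Z(36))*(1004 - 2159) = 2060 + (1456 - 27*36²)*(1004 - 2159) = 2060 + (1456 - 27*1296)*(-1155) = 2060 + (1456 - 34992)*(-1155) = 2060 - 33536*(-1155) = 2060 + 38734080 = 38736140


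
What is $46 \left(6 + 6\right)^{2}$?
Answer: $6624$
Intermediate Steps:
$46 \left(6 + 6\right)^{2} = 46 \cdot 12^{2} = 46 \cdot 144 = 6624$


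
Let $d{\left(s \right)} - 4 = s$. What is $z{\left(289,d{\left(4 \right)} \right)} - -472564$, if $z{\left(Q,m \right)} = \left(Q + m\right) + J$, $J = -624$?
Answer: $472237$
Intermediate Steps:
$d{\left(s \right)} = 4 + s$
$z{\left(Q,m \right)} = -624 + Q + m$ ($z{\left(Q,m \right)} = \left(Q + m\right) - 624 = -624 + Q + m$)
$z{\left(289,d{\left(4 \right)} \right)} - -472564 = \left(-624 + 289 + \left(4 + 4\right)\right) - -472564 = \left(-624 + 289 + 8\right) + 472564 = -327 + 472564 = 472237$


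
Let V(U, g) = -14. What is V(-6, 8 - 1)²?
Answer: 196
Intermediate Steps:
V(-6, 8 - 1)² = (-14)² = 196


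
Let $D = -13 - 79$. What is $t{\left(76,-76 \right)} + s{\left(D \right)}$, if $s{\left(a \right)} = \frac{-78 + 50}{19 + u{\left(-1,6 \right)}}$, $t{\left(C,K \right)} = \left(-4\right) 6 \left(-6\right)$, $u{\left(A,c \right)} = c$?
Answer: $\frac{3572}{25} \approx 142.88$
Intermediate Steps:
$t{\left(C,K \right)} = 144$ ($t{\left(C,K \right)} = \left(-24\right) \left(-6\right) = 144$)
$D = -92$ ($D = -13 - 79 = -92$)
$s{\left(a \right)} = - \frac{28}{25}$ ($s{\left(a \right)} = \frac{-78 + 50}{19 + 6} = - \frac{28}{25}$)
$t{\left(76,-76 \right)} + s{\left(D \right)} = 144 - \frac{28}{25} = \frac{3572}{25}$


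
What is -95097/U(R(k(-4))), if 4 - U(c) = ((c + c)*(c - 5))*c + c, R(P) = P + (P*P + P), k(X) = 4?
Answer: 95097/21908 ≈ 4.3407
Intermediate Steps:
R(P) = P² + 2*P (R(P) = P + (P² + P) = P + (P + P²) = P² + 2*P)
U(c) = 4 - c - 2*c²*(-5 + c) (U(c) = 4 - (((c + c)*(c - 5))*c + c) = 4 - (((2*c)*(-5 + c))*c + c) = 4 - ((2*c*(-5 + c))*c + c) = 4 - (2*c²*(-5 + c) + c) = 4 - (c + 2*c²*(-5 + c)) = 4 + (-c - 2*c²*(-5 + c)) = 4 - c - 2*c²*(-5 + c))
-95097/U(R(k(-4))) = -95097/(4 - 4*(2 + 4) - 2*64*(2 + 4)³ + 10*(4*(2 + 4))²) = -95097/(4 - 4*6 - 2*(4*6)³ + 10*(4*6)²) = -95097/(4 - 1*24 - 2*24³ + 10*24²) = -95097/(4 - 24 - 2*13824 + 10*576) = -95097/(4 - 24 - 27648 + 5760) = -95097/(-21908) = -95097*(-1/21908) = 95097/21908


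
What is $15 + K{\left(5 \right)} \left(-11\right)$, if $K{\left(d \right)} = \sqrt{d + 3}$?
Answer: $15 - 22 \sqrt{2} \approx -16.113$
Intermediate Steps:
$K{\left(d \right)} = \sqrt{3 + d}$
$15 + K{\left(5 \right)} \left(-11\right) = 15 + \sqrt{3 + 5} \left(-11\right) = 15 + \sqrt{8} \left(-11\right) = 15 + 2 \sqrt{2} \left(-11\right) = 15 - 22 \sqrt{2}$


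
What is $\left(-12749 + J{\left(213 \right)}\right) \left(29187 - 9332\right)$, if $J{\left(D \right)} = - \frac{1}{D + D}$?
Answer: $- \frac{107833994125}{426} \approx -2.5313 \cdot 10^{8}$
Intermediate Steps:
$J{\left(D \right)} = - \frac{1}{2 D}$
$\left(-12749 + J{\left(213 \right)}\right) \left(29187 - 9332\right) = \left(-12749 - \frac{1}{2 \cdot 213}\right) \left(29187 - 9332\right) = \left(-12749 - \frac{1}{426}\right) 19855 = \left(- \frac{5431075}{426}\right) 19855 = - \frac{107833994125}{426}$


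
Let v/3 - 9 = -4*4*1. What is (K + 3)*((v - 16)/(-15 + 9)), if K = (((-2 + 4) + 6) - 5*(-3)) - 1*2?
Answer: 148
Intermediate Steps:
K = 21 (K = ((2 + 6) + 15) - 2 = (8 + 15) - 2 = 23 - 2 = 21)
v = -21 (v = 27 + 3*(-4*4*1) = 27 + 3*(-16*1) = 27 + 3*(-16) = 27 - 48 = -21)
(K + 3)*((v - 16)/(-15 + 9)) = (21 + 3)*((-21 - 16)/(-15 + 9)) = 24*(-37/(-6)) = 24*(-37*(-1/6)) = 24*(37/6) = 148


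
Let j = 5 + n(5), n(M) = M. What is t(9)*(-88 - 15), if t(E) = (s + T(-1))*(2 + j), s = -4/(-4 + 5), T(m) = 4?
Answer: 0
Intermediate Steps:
s = -4 (s = -4/1 = -4*1 = -4)
j = 10 (j = 5 + 5 = 10)
t(E) = 0 (t(E) = (-4 + 4)*(2 + 10) = 0*12 = 0)
t(9)*(-88 - 15) = 0*(-88 - 15) = 0*(-103) = 0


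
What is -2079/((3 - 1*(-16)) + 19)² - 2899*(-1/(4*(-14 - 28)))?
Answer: -1133857/60648 ≈ -18.696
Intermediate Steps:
-2079/((3 - 1*(-16)) + 19)² - 2899*(-1/(4*(-14 - 28))) = -2079/((3 + 16) + 19)² - 2899/((-4*(-42))) = -2079/(19 + 19)² - 2899/168 = -2079/(38²) - 2899*1/168 = -2079/1444 - 2899/168 = -1133857/60648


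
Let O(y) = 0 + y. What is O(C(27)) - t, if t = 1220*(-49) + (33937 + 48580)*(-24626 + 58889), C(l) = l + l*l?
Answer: -2827219435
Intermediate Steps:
C(l) = l + l²
O(y) = y
t = 2827220191 (t = -59780 + 82517*34263 = -59780 + 2827279971 = 2827220191)
O(C(27)) - t = 27*(1 + 27) - 1*2827220191 = 27*28 - 2827220191 = 756 - 2827220191 = -2827219435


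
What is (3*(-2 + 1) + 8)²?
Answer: 25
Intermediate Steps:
(3*(-2 + 1) + 8)² = (3*(-1) + 8)² = (-3 + 8)² = 5² = 25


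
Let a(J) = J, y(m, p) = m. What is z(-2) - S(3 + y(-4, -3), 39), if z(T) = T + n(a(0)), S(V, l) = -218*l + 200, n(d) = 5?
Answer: 8305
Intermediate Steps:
S(V, l) = 200 - 218*l
z(T) = 5 + T (z(T) = T + 5 = 5 + T)
z(-2) - S(3 + y(-4, -3), 39) = (5 - 2) - (200 - 218*39) = 3 - (200 - 8502) = 3 - 1*(-8302) = 3 + 8302 = 8305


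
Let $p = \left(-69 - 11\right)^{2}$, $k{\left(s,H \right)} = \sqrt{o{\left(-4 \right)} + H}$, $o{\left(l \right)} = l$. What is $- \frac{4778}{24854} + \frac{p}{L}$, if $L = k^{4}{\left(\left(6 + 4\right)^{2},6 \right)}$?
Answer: $\frac{19880811}{12427} \approx 1599.8$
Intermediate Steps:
$k{\left(s,H \right)} = \sqrt{-4 + H}$
$p = 6400$ ($p = \left(-80\right)^{2} = 6400$)
$L = 4$ ($L = \left(\sqrt{-4 + 6}\right)^{4} = \left(\sqrt{2}\right)^{4} = 4$)
$- \frac{4778}{24854} + \frac{p}{L} = - \frac{4778}{24854} + \frac{6400}{4} = \left(-4778\right) \frac{1}{24854} + 6400 \cdot \frac{1}{4} = - \frac{2389}{12427} + 1600 = \frac{19880811}{12427}$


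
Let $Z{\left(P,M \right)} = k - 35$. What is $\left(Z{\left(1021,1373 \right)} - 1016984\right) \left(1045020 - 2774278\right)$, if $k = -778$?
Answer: $1760033604626$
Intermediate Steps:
$Z{\left(P,M \right)} = -813$ ($Z{\left(P,M \right)} = -778 - 35 = -813$)
$\left(Z{\left(1021,1373 \right)} - 1016984\right) \left(1045020 - 2774278\right) = \left(-813 - 1016984\right) \left(1045020 - 2774278\right) = \left(-1017797\right) \left(-1729258\right) = 1760033604626$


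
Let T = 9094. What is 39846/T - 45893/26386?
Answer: 317012807/119977142 ≈ 2.6423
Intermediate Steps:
39846/T - 45893/26386 = 39846/9094 - 45893/26386 = 39846*(1/9094) - 45893*1/26386 = 19923/4547 - 45893/26386 = 317012807/119977142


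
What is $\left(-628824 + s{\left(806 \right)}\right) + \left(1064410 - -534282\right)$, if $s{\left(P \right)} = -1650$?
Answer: $968218$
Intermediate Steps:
$\left(-628824 + s{\left(806 \right)}\right) + \left(1064410 - -534282\right) = \left(-628824 - 1650\right) + \left(1064410 - -534282\right) = -630474 + \left(1064410 + 534282\right) = -630474 + 1598692 = 968218$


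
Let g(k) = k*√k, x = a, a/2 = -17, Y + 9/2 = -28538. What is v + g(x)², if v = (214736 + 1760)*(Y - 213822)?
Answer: -52470984096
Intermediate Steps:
Y = -57085/2 (Y = -9/2 - 28538 = -57085/2 ≈ -28543.)
a = -34 (a = 2*(-17) = -34)
x = -34
g(k) = k^(3/2)
v = -52470944792 (v = (214736 + 1760)*(-57085/2 - 213822) = 216496*(-484729/2) = -52470944792)
v + g(x)² = -52470944792 + ((-34)^(3/2))² = -52470944792 + (-34*I*√34)² = -52470944792 - 39304 = -52470984096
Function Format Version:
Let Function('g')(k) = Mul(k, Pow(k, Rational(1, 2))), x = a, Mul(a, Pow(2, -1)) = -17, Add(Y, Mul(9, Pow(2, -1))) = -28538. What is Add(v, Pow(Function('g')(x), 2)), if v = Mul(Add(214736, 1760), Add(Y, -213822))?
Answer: -52470984096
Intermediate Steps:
Y = Rational(-57085, 2) (Y = Add(Rational(-9, 2), -28538) = Rational(-57085, 2) ≈ -28543.)
a = -34 (a = Mul(2, -17) = -34)
x = -34
Function('g')(k) = Pow(k, Rational(3, 2))
v = -52470944792 (v = Mul(Add(214736, 1760), Add(Rational(-57085, 2), -213822)) = Mul(216496, Rational(-484729, 2)) = -52470944792)
Add(v, Pow(Function('g')(x), 2)) = Add(-52470944792, Pow(Pow(-34, Rational(3, 2)), 2)) = Add(-52470944792, Pow(Mul(-34, I, Pow(34, Rational(1, 2))), 2)) = Add(-52470944792, -39304) = -52470984096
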